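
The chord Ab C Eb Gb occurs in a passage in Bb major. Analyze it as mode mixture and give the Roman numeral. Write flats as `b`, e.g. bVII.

bVII7

In Bb major scale degree 7 is A; Ab is its lowered form, from Bb minor. The diatonic chord on degree 7 would be Adim (vii°), but Ab–C–Eb–Gb is the dominant-seventh chord from Bb minor. As a borrowed chord it is labeled bVII7.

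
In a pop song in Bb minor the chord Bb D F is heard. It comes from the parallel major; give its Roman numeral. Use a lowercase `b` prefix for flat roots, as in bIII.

Bb is scale degree 1 in Bb minor. Bb–D–F is a major chord — the form found in Bb major, not the diatonic i (Bbm). Borrowed into Bb minor it is written I.

I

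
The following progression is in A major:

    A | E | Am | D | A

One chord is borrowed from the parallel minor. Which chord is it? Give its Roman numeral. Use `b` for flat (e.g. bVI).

i

The diatonic triads in A major are A, Bm, C#m, D, E, F#m, G#dim. Of the given chords, A, E and D are diatonic. But Am (A–C–E) is foreign: the diatonic I on degree 1 is A, whereas Am comes from A minor. It is labeled i.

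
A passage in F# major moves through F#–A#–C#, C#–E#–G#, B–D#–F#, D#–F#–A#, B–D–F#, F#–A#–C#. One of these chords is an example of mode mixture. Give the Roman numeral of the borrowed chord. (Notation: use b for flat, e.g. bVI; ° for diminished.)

In F# major the diatonic chords are F#, G#m, A#m, B, C#, D#m, E#dim. F#–A#–C# = F#, C#–E#–G# = C#, B–D#–F# = B and D#–F#–A# = D#m are all diatonic. B–D–F# is not: scale degree 4 in F# major carries B (IV). In F# minor the chord on that degree is Bm, so here it functions as iv, borrowed from the parallel minor.

iv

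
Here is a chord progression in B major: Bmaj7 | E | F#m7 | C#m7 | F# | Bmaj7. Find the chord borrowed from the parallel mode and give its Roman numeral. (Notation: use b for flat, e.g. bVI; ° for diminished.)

v7

In B major the diatonic chords are B, C#m, D#m, E, F#, G#m, A#dim. Bmaj7, E, C#m7 and F# are all diatonic. F#m7 (F#–A–C#–E) is not: scale degree 5 in B major carries F# (V). In B minor the chord on that degree is F#m7, so here it functions as v7, borrowed from the parallel minor.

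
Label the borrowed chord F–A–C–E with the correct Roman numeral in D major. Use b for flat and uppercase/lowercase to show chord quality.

bIIImaj7

In D major scale degree 3 is F#; F is its lowered form, from D minor. The diatonic chord on degree 3 would be F#m (iii), but F–A–C–E is the major-seventh chord from D minor. As a borrowed chord it is labeled bIIImaj7.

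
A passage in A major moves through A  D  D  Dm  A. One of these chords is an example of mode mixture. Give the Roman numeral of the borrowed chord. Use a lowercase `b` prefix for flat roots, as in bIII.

A major has the diatonic set A, Bm, C#m, D, E, F#m, G#dim. A and D both belong to that set. But Dm (D–F–A) is foreign: the diatonic IV on degree 4 is D, whereas Dm comes from A minor. It is labeled iv.

iv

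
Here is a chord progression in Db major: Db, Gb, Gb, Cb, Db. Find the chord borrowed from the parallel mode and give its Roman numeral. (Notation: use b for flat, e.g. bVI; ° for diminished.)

bVII

The diatonic triads in Db major are Db, Ebm, Fm, Gb, Ab, Bbm, Cdim. Db and Gb are both diatonic. Cb (Cb–Eb–Gb) doesn't fit — on degree 7 Db major would have Cdim (vii°). Cb is the degree-7 chord of Db minor, so it is the borrowed bVII.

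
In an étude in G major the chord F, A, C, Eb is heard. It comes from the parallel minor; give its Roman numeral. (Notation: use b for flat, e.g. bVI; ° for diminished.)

The root F is the lowered 7th scale degree — diatonically G major has F# there. The diatonic chord on degree 7 would be F#dim (vii°), but F–A–C–Eb is the dominant-seventh chord from G minor. As a borrowed chord it is labeled bVII7.

bVII7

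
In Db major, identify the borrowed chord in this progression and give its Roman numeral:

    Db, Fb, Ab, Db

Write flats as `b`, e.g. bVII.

The diatonic triads in Db major are Db, Ebm, Fm, Gb, Ab, Bbm, Cdim. Db and Ab both belong to that set. Fb (Fb–Ab–Cb) doesn't fit — on degree 3 Db major would have Fm (iii). Fb is the degree-3 chord of Db minor, so it is the borrowed bIII.

bIII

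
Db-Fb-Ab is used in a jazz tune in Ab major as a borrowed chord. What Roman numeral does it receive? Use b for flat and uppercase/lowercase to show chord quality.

The root Db is the diatonic 4th degree of Ab major; the borrowing shows in the chord quality. Diatonically Ab major has Db (IV) on that degree; Db–Fb–Ab is instead the minor chord native to Ab minor, so it takes the label iv.

iv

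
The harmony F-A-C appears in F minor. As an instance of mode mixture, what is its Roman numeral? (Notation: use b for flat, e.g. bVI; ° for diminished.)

The root F is the diatonic 1st degree of F minor; the borrowing shows in the chord quality. F–A–C is a major chord — the form found in F major, not the diatonic i (Fm). Borrowed into F minor it is written I.

I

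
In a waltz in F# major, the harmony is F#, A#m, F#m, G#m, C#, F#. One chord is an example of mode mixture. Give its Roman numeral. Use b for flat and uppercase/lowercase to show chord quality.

i

In F# major the diatonic chords are F#, G#m, A#m, B, C#, D#m, E#dim. F#, A#m, G#m and C# are all diatonic. But F#m (F#–A–C#) is foreign: the diatonic I on degree 1 is F#, whereas F#m comes from F# minor. It is labeled i.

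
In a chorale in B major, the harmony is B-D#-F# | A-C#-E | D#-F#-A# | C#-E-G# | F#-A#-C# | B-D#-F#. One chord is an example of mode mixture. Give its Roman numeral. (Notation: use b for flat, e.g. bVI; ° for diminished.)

B major has the diatonic set B, C#m, D#m, E, F#, G#m, A#dim. Of the given chords, B–D#–F# = B, D#–F#–A# = D#m, C#–E–G# = C#m and F#–A#–C# = F# are diatonic. A–C#–E doesn't fit — on degree 7 B major would have A#dim (vii°). A is the degree-7 chord of B minor, so it is the borrowed bVII.

bVII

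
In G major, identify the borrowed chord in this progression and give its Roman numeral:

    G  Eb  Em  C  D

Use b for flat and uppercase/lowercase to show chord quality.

In G major the diatonic chords are G, Am, Bm, C, D, Em, F#dim. Of the given chords, G, Em, C and D are diatonic. But Eb (Eb–G–Bb) is foreign: the diatonic vi on degree 6 is Em, whereas Eb comes from G minor. It is labeled bVI.

bVI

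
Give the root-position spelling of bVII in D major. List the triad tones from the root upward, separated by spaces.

Scale degree 7 in D major is C#. bVII uses the lowered form, C, taken from D minor. In D minor the chord on C is C–E–G.

C E G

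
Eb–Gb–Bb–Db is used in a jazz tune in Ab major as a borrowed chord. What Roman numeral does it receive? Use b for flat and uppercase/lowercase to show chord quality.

v7

The root Eb is the diatonic 5th degree of Ab major; the borrowing shows in the chord quality. The diatonic chord on degree 5 would be Eb (V), but Eb–Gb–Bb–Db is the minor-seventh chord from Ab minor. As a borrowed chord it is labeled v7.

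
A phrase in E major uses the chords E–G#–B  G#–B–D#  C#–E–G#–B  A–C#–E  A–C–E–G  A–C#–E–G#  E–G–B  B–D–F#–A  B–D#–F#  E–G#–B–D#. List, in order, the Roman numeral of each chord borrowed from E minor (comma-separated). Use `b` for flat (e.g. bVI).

iv7, i, v7

The diatonic triads in E major are E, F#m, G#m, A, B, C#m, D#dim. Of the given chords, E–G#–B = E, G#–B–D# = G#m, C#–E–G#–B = C#m7, A–C#–E = A, A–C#–E–G# = Amaj7, B–D#–F# = B and E–G#–B–D# = Emaj7 are diatonic. A–C–E–G is not: scale degree 4 in E major carries A (IV). In E minor the chord on that degree is Am7, so here it functions as iv7, borrowed from the parallel minor. E–G–B is not: scale degree 1 in E major carries E (I). In E minor the chord on that degree is Em, so here it functions as i, borrowed from the parallel minor. But B–D–F#–A is foreign: the diatonic V on degree 5 is B, whereas Bm7 comes from E minor. It is labeled v7.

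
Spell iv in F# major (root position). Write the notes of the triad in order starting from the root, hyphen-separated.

iv is built on scale degree 4, which is B in both F# major and its parallel. Building the minor chord from the parallel minor on B: B–D–F#.

B-D-F#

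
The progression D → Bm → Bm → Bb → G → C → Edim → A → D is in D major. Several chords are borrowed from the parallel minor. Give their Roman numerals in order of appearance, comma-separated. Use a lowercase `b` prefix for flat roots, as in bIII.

bVI, bVII, ii°

The diatonic triads in D major are D, Em, F#m, G, A, Bm, C#dim. D, Bm, G and A all belong to that set. But Bb (Bb–D–F) is foreign: the diatonic vi on degree 6 is Bm, whereas Bb comes from D minor. It is labeled bVI. C (C–E–G) doesn't fit — on degree 7 D major would have C#dim (vii°). C is the degree-7 chord of D minor, so it is the borrowed bVII. But Edim (E–G–Bb) is foreign: the diatonic ii on degree 2 is Em, whereas Edim comes from D minor. It is labeled ii°.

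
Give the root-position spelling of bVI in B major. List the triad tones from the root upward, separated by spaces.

G B D

bVI is built on the lowered scale degree 6. In B major degree 6 is G#; lowered it becomes G. Stacking thirds in B minor on G gives G–B–D.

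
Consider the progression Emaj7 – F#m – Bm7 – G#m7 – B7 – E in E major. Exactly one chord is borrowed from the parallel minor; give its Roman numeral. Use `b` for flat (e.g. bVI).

E major has the diatonic set E, F#m, G#m, A, B, C#m, D#dim. Of the given chords, Emaj7, F#m, G#m7, B7 and E are diatonic. But Bm7 (B–D–F#–A) is foreign: the diatonic V on degree 5 is B, whereas Bm7 comes from E minor. It is labeled v7.

v7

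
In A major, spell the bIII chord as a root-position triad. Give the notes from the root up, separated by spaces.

C E G

The root of bIII is the lowered 3rd degree: C# becomes C. Building the major chord from the parallel minor on C: C–E–G.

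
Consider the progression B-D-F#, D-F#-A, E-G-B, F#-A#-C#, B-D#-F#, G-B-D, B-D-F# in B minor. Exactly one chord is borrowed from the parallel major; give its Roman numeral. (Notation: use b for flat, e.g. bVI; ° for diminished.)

The diatonic triads in B minor (with V from harmonic minor) are Bm, C#dim, D, Em, F#, G, A. B–D–F# = Bm, D–F#–A = D, E–G–B = Em, F#–A#–C# = F# and G–B–D = G all belong to that set. But B–D#–F# is foreign: the diatonic i on degree 1 is Bm, whereas B comes from B major. It is labeled I.

I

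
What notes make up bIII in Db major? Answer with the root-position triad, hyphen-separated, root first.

Fb-Ab-Cb

Scale degree 3 in Db major is F. bIII uses the lowered form, Fb, taken from Db minor. Building the major chord from the parallel minor on Fb: Fb–Ab–Cb.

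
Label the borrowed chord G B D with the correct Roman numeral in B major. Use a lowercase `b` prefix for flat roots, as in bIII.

bVI

G is the lowered form of scale degree 6 in B major (the diatonic degree 6 is G#). G–B–D is a major chord — the form found in B minor, not the diatonic vi (G#m). Borrowed into B major it is written bVI.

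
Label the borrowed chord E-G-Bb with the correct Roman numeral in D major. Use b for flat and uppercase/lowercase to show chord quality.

The root E is the diatonic 2nd degree of D major; the borrowing shows in the chord quality. Diatonically D major has Em (ii) on that degree; E–G–Bb is instead the diminished chord native to D minor, so it takes the label ii°.

ii°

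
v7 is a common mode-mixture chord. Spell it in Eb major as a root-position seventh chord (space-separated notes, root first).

The root, Bb, is scale degree 5 — the same note in Eb major and Eb minor; only the chord quality changes. Building the minor-seventh chord from the parallel minor on Bb: Bb–Db–F–Ab.

Bb Db F Ab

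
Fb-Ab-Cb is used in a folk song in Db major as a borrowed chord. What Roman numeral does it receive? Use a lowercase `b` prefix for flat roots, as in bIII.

The root Fb is the lowered 3rd scale degree — diatonically Db major has F there. Diatonically Db major has Fm (iii) on that degree; Fb–Ab–Cb is instead the major chord native to Db minor, so it takes the label bIII.

bIII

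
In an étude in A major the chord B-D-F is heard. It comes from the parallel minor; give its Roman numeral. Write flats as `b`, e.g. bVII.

ii°

The root B is the diatonic 2nd degree of A major; the borrowing shows in the chord quality. Diatonically A major has Bm (ii) on that degree; B–D–F is instead the diminished chord native to A minor, so it takes the label ii°.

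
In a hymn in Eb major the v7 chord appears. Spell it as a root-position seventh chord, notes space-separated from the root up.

Bb Db F Ab

v7 is built on scale degree 5, which is Bb in both Eb major and its parallel. Stacking thirds in Eb minor on Bb gives Bb–Db–F–Ab.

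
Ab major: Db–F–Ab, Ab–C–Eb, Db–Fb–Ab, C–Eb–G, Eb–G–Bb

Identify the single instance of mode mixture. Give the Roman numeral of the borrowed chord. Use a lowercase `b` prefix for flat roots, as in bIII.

iv

The diatonic triads in Ab major are Ab, Bbm, Cm, Db, Eb, Fm, Gdim. Db–F–Ab = Db, Ab–C–Eb = Ab, C–Eb–G = Cm and Eb–G–Bb = Eb all belong to that set. Db–Fb–Ab doesn't fit — on degree 4 Ab major would have Db (IV). Dbm is the degree-4 chord of Ab minor, so it is the borrowed iv.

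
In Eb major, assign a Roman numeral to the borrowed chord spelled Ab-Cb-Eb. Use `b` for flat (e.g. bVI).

iv

Ab is scale degree 4 in Eb major. Diatonically Eb major has Ab (IV) on that degree; Ab–Cb–Eb is instead the minor chord native to Eb minor, so it takes the label iv.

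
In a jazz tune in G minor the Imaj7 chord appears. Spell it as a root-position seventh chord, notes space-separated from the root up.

The root, G, is scale degree 1 — the same note in G minor and G major; only the chord quality changes. Stacking thirds in G major on G gives G–B–D–F#.

G B D F#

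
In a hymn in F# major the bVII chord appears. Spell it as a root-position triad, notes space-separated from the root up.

E G# B

The root of bVII is the lowered 7th degree: E# becomes E. Building the major chord from the parallel minor on E: E–G#–B.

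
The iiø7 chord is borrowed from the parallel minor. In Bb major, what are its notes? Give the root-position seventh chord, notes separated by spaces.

C Eb Gb Bb

iiø7 is built on scale degree 2, which is C in both Bb major and its parallel. Building the half-diminished-seventh chord from the parallel minor on C: C–Eb–Gb–Bb.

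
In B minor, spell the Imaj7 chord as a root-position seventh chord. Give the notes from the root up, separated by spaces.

The root, B, is scale degree 1 — the same note in B minor and B major; only the chord quality changes. In B major the chord on B is B–D#–F#–A#.

B D# F# A#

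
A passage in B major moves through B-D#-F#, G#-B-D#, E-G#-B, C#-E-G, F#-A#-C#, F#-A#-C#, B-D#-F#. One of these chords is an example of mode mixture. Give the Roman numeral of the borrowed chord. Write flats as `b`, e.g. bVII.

The diatonic triads in B major are B, C#m, D#m, E, F#, G#m, A#dim. Of the given chords, B–D#–F# = B, G#–B–D# = G#m, E–G#–B = E and F#–A#–C# = F# are diatonic. But C#–E–G is foreign: the diatonic ii on degree 2 is C#m, whereas C#dim comes from B minor. It is labeled ii°.

ii°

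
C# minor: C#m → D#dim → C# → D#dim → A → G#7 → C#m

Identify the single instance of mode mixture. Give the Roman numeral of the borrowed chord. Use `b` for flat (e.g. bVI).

I

The diatonic triads in C# minor (with V from harmonic minor) are C#m, D#dim, E, F#m, G#, A, B. C#m, D#dim, A and G#7 all belong to that set. But C# (C#–E#–G#) is foreign: the diatonic i on degree 1 is C#m, whereas C# comes from C# major. It is labeled I.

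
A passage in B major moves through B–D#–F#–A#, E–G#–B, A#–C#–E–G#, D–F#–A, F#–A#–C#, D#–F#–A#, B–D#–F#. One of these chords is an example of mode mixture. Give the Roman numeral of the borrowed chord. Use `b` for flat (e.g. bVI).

bIII

In B major the diatonic chords are B, C#m, D#m, E, F#, G#m, A#dim. Of the given chords, B–D#–F#–A# = Bmaj7, E–G#–B = E, A#–C#–E–G# = A#m7b5, F#–A#–C# = F#, D#–F#–A# = D#m and B–D#–F# = B are diatonic. But D–F#–A is foreign: the diatonic iii on degree 3 is D#m, whereas D comes from B minor. It is labeled bIII.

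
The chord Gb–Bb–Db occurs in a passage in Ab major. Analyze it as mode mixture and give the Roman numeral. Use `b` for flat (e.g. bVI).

bVII

The root Gb is the lowered 7th scale degree — diatonically Ab major has G there. Gb–Bb–Db is a major chord — the form found in Ab minor, not the diatonic vii° (Gdim). Borrowed into Ab major it is written bVII.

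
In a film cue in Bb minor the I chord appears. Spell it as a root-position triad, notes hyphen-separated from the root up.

Bb-D-F

The root, Bb, is scale degree 1 — the same note in Bb minor and Bb major; only the chord quality changes. In Bb major the chord on Bb is Bb–D–F.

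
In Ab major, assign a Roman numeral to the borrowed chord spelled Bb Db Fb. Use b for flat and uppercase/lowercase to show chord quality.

ii°

The root Bb is the diatonic 2nd degree of Ab major; the borrowing shows in the chord quality. Bb–Db–Fb is a diminished chord — the form found in Ab minor, not the diatonic ii (Bbm). Borrowed into Ab major it is written ii°.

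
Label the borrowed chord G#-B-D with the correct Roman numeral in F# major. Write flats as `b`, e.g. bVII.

ii°

G# is scale degree 2 in F# major. G#–B–D is a diminished chord — the form found in F# minor, not the diatonic ii (G#m). Borrowed into F# major it is written ii°.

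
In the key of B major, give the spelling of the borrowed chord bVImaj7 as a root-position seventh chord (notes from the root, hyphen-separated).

The root of bVImaj7 is the lowered 6th degree: G# becomes G. Stacking thirds in B minor on G gives G–B–D–F#.

G-B-D-F#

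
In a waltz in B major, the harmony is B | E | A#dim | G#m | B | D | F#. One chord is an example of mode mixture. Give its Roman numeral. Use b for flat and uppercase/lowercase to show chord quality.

In B major the diatonic chords are B, C#m, D#m, E, F#, G#m, A#dim. Of the given chords, B, E, A#dim, G#m and F# are diatonic. D (D–F#–A) doesn't fit — on degree 3 B major would have D#m (iii). D is the degree-3 chord of B minor, so it is the borrowed bIII.

bIII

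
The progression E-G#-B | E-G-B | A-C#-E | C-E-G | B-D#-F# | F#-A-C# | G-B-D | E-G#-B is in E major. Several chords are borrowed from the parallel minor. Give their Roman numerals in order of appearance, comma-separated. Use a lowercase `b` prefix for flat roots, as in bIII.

i, bVI, bIII

E major has the diatonic set E, F#m, G#m, A, B, C#m, D#dim. E–G#–B = E, A–C#–E = A, B–D#–F# = B and F#–A–C# = F#m are all diatonic. E–G–B doesn't fit — on degree 1 E major would have E (I). Em is the degree-1 chord of E minor, so it is the borrowed i. C–E–G is not: scale degree 6 in E major carries C#m (vi). In E minor the chord on that degree is C, so here it functions as bVI, borrowed from the parallel minor. G–B–D is not: scale degree 3 in E major carries G#m (iii). In E minor the chord on that degree is G, so here it functions as bIII, borrowed from the parallel minor.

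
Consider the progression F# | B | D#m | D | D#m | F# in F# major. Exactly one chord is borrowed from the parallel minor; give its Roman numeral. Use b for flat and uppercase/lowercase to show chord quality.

F# major has the diatonic set F#, G#m, A#m, B, C#, D#m, E#dim. Of the given chords, F#, B and D#m are diatonic. D (D–F#–A) is not: scale degree 6 in F# major carries D#m (vi). In F# minor the chord on that degree is D, so here it functions as bVI, borrowed from the parallel minor.

bVI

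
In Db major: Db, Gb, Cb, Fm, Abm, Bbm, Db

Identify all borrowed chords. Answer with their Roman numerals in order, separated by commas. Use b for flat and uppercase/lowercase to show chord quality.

bVII, v

In Db major the diatonic chords are Db, Ebm, Fm, Gb, Ab, Bbm, Cdim. Db, Gb, Fm and Bbm are all diatonic. But Cb (Cb–Eb–Gb) is foreign: the diatonic vii° on degree 7 is Cdim, whereas Cb comes from Db minor. It is labeled bVII. Abm (Ab–Cb–Eb) doesn't fit — on degree 5 Db major would have Ab (V). Abm is the degree-5 chord of Db minor, so it is the borrowed v.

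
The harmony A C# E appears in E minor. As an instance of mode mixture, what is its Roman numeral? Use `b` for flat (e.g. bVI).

IV

The root A is the diatonic 4th degree of E minor; the borrowing shows in the chord quality. Diatonically E minor has Am (iv) on that degree; A–C#–E is instead the major chord native to E major, so it takes the label IV.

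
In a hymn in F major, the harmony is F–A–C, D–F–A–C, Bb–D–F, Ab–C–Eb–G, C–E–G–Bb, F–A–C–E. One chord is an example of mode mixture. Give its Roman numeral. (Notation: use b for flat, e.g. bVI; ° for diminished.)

F major has the diatonic set F, Gm, Am, Bb, C, Dm, Edim. F–A–C = F, D–F–A–C = Dm7, Bb–D–F = Bb, C–E–G–Bb = C7 and F–A–C–E = Fmaj7 all belong to that set. Ab–C–Eb–G is not: scale degree 3 in F major carries Am (iii). In F minor the chord on that degree is Abmaj7, so here it functions as bIIImaj7, borrowed from the parallel minor.

bIIImaj7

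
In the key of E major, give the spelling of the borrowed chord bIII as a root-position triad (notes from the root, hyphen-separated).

G-B-D

bIII is built on the lowered scale degree 3. In E major degree 3 is G#; lowered it becomes G. In E minor the chord on G is G–B–D.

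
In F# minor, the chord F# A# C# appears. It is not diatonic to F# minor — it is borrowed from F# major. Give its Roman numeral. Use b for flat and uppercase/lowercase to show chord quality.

I

F# is scale degree 1 in F# minor. Diatonically F# minor has F#m (i) on that degree; F#–A#–C# is instead the major chord native to F# major, so it takes the label I.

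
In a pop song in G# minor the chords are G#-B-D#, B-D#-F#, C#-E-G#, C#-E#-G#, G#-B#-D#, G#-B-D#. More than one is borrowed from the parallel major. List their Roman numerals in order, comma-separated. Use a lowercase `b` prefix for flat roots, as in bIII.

IV, I

G# minor has the diatonic set G#m, A#dim, B, C#m, D#, E, F# (with V from harmonic minor). Of the given chords, G#–B–D# = G#m, B–D#–F# = B and C#–E–G# = C#m are diatonic. C#–E#–G# is not: scale degree 4 in G# minor carries C#m (iv). In G# major the chord on that degree is C#, so here it functions as IV, borrowed from the parallel major. G#–B#–D# doesn't fit — on degree 1 G# minor would have G#m (i). G# is the degree-1 chord of G# major, so it is the borrowed I.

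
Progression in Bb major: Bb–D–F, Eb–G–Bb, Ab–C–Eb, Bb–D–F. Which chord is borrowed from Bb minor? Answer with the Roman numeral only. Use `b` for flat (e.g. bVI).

The diatonic triads in Bb major are Bb, Cm, Dm, Eb, F, Gm, Adim. Bb–D–F = Bb and Eb–G–Bb = Eb are both diatonic. Ab–C–Eb is not: scale degree 7 in Bb major carries Adim (vii°). In Bb minor the chord on that degree is Ab, so here it functions as bVII, borrowed from the parallel minor.

bVII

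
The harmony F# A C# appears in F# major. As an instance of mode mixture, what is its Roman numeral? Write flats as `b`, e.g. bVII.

F# is scale degree 1 in F# major. Diatonically F# major has F# (I) on that degree; F#–A–C# is instead the minor chord native to F# minor, so it takes the label i.

i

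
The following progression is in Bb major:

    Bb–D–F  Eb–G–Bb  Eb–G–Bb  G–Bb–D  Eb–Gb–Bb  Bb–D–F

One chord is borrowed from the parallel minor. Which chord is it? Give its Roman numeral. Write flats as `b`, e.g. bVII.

iv

The diatonic triads in Bb major are Bb, Cm, Dm, Eb, F, Gm, Adim. Bb–D–F = Bb, Eb–G–Bb = Eb and G–Bb–D = Gm are all diatonic. Eb–Gb–Bb is not: scale degree 4 in Bb major carries Eb (IV). In Bb minor the chord on that degree is Ebm, so here it functions as iv, borrowed from the parallel minor.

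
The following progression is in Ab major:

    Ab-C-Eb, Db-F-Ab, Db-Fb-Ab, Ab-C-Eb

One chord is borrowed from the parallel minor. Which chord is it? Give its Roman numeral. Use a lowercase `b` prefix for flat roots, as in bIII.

iv

Ab major has the diatonic set Ab, Bbm, Cm, Db, Eb, Fm, Gdim. Ab–C–Eb = Ab and Db–F–Ab = Db are both diatonic. Db–Fb–Ab doesn't fit — on degree 4 Ab major would have Db (IV). Dbm is the degree-4 chord of Ab minor, so it is the borrowed iv.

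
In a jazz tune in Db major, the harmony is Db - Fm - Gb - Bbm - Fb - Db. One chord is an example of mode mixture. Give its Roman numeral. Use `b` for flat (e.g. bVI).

bIII

In Db major the diatonic chords are Db, Ebm, Fm, Gb, Ab, Bbm, Cdim. Db, Fm, Gb and Bbm all belong to that set. But Fb (Fb–Ab–Cb) is foreign: the diatonic iii on degree 3 is Fm, whereas Fb comes from Db minor. It is labeled bIII.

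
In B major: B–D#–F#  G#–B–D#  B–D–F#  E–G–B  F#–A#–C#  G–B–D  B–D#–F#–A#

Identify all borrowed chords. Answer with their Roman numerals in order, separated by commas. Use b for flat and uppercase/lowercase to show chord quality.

i, iv, bVI

B major has the diatonic set B, C#m, D#m, E, F#, G#m, A#dim. Of the given chords, B–D#–F# = B, G#–B–D# = G#m, F#–A#–C# = F# and B–D#–F#–A# = Bmaj7 are diatonic. But B–D–F# is foreign: the diatonic I on degree 1 is B, whereas Bm comes from B minor. It is labeled i. But E–G–B is foreign: the diatonic IV on degree 4 is E, whereas Em comes from B minor. It is labeled iv. G–B–D is not: scale degree 6 in B major carries G#m (vi). In B minor the chord on that degree is G, so here it functions as bVI, borrowed from the parallel minor.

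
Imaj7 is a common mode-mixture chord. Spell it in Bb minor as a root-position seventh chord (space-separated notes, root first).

Bb D F A

Imaj7 is built on scale degree 1, which is Bb in both Bb minor and its parallel. Stacking thirds in Bb major on Bb gives Bb–D–F–A.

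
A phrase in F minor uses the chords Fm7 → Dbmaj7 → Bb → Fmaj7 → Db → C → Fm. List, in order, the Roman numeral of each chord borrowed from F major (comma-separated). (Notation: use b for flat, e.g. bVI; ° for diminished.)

IV, Imaj7

F minor has the diatonic set Fm, Gdim, Ab, Bbm, C, Db, Eb (with V from harmonic minor). Fm7, Dbmaj7, Db, C and Fm all belong to that set. But Bb (Bb–D–F) is foreign: the diatonic iv on degree 4 is Bbm, whereas Bb comes from F major. It is labeled IV. But Fmaj7 (F–A–C–E) is foreign: the diatonic i on degree 1 is Fm, whereas Fmaj7 comes from F major. It is labeled Imaj7.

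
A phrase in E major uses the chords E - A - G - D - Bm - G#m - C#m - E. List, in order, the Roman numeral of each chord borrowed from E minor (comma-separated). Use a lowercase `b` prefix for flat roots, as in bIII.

In E major the diatonic chords are E, F#m, G#m, A, B, C#m, D#dim. E, A, G#m and C#m are all diatonic. But G (G–B–D) is foreign: the diatonic iii on degree 3 is G#m, whereas G comes from E minor. It is labeled bIII. D (D–F#–A) doesn't fit — on degree 7 E major would have D#dim (vii°). D is the degree-7 chord of E minor, so it is the borrowed bVII. Bm (B–D–F#) is not: scale degree 5 in E major carries B (V). In E minor the chord on that degree is Bm, so here it functions as v, borrowed from the parallel minor.

bIII, bVII, v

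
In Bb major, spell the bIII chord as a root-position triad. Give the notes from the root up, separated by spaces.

Db F Ab

The root of bIII is the lowered 3rd degree: D becomes Db. Stacking thirds in Bb minor on Db gives Db–F–Ab.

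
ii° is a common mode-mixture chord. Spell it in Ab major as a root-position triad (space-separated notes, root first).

The root, Bb, is scale degree 2 — the same note in Ab major and Ab minor; only the chord quality changes. In Ab minor the chord on Bb is Bb–Db–Fb.

Bb Db Fb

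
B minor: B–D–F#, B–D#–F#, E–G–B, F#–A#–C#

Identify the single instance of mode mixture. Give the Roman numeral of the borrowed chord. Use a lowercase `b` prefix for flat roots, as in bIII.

In B minor (with V from harmonic minor) the diatonic chords are Bm, C#dim, D, Em, F#, G, A. B–D–F# = Bm, E–G–B = Em and F#–A#–C# = F# all belong to that set. B–D#–F# doesn't fit — on degree 1 B minor would have Bm (i). B is the degree-1 chord of B major, so it is the borrowed I.

I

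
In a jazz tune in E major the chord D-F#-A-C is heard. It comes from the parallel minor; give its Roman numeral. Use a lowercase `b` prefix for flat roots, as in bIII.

The root D is the lowered 7th scale degree — diatonically E major has D# there. D–F#–A–C is a dominant-seventh chord — the form found in E minor, not the diatonic vii° (D#dim). Borrowed into E major it is written bVII7.

bVII7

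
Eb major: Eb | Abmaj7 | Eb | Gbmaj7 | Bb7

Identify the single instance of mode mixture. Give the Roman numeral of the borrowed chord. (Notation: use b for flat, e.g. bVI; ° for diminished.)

In Eb major the diatonic chords are Eb, Fm, Gm, Ab, Bb, Cm, Ddim. Eb, Abmaj7 and Bb7 all belong to that set. But Gbmaj7 (Gb–Bb–Db–F) is foreign: the diatonic iii on degree 3 is Gm, whereas Gbmaj7 comes from Eb minor. It is labeled bIIImaj7.

bIIImaj7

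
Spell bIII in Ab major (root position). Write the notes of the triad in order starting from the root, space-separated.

Scale degree 3 in Ab major is C. bIII uses the lowered form, Cb, taken from Ab minor. Building the major chord from the parallel minor on Cb: Cb–Eb–Gb.

Cb Eb Gb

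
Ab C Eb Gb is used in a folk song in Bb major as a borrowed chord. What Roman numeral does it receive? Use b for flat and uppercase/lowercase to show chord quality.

bVII7

The root Ab is the lowered 7th scale degree — diatonically Bb major has A there. Ab–C–Eb–Gb is a dominant-seventh chord — the form found in Bb minor, not the diatonic vii° (Adim). Borrowed into Bb major it is written bVII7.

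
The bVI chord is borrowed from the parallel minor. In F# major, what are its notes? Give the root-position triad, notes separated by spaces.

D F# A

The root of bVI is the lowered 6th degree: D# becomes D. Building the major chord from the parallel minor on D: D–F#–A.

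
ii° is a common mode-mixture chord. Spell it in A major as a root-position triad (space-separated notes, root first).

B D F

The root, B, is scale degree 2 — the same note in A major and A minor; only the chord quality changes. In A minor the chord on B is B–D–F.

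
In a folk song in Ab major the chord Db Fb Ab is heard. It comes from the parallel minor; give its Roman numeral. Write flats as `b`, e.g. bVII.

Db is scale degree 4 in Ab major. Db–Fb–Ab is a minor chord — the form found in Ab minor, not the diatonic IV (Db). Borrowed into Ab major it is written iv.

iv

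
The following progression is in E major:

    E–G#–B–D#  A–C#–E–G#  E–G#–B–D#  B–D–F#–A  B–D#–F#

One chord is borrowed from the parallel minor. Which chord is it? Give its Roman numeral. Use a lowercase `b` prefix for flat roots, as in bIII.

The diatonic triads in E major are E, F#m, G#m, A, B, C#m, D#dim. Of the given chords, E–G#–B–D# = Emaj7, A–C#–E–G# = Amaj7 and B–D#–F# = B are diatonic. B–D–F#–A doesn't fit — on degree 5 E major would have B (V). Bm7 is the degree-5 chord of E minor, so it is the borrowed v7.

v7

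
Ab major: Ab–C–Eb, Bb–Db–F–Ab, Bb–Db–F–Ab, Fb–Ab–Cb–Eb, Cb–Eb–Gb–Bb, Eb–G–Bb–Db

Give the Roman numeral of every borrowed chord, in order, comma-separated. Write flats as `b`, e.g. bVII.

Ab major has the diatonic set Ab, Bbm, Cm, Db, Eb, Fm, Gdim. Ab–C–Eb = Ab, Bb–Db–F–Ab = Bbm7 and Eb–G–Bb–Db = Eb7 all belong to that set. Fb–Ab–Cb–Eb doesn't fit — on degree 6 Ab major would have Fm (vi). Fbmaj7 is the degree-6 chord of Ab minor, so it is the borrowed bVImaj7. Cb–Eb–Gb–Bb doesn't fit — on degree 3 Ab major would have Cm (iii). Cbmaj7 is the degree-3 chord of Ab minor, so it is the borrowed bIIImaj7.

bVImaj7, bIIImaj7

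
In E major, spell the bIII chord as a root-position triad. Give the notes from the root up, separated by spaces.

G B D

bIII is built on the lowered scale degree 3. In E major degree 3 is G#; lowered it becomes G. In E minor the chord on G is G–B–D.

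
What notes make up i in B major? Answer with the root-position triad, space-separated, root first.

The root, B, is scale degree 1 — the same note in B major and B minor; only the chord quality changes. Building the minor chord from the parallel minor on B: B–D–F#.

B D F#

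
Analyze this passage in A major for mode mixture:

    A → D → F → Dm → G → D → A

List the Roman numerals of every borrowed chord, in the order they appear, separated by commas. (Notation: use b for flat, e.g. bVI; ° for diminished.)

The diatonic triads in A major are A, Bm, C#m, D, E, F#m, G#dim. A and D are both diatonic. F (F–A–C) is not: scale degree 6 in A major carries F#m (vi). In A minor the chord on that degree is F, so here it functions as bVI, borrowed from the parallel minor. But Dm (D–F–A) is foreign: the diatonic IV on degree 4 is D, whereas Dm comes from A minor. It is labeled iv. But G (G–B–D) is foreign: the diatonic vii° on degree 7 is G#dim, whereas G comes from A minor. It is labeled bVII.

bVI, iv, bVII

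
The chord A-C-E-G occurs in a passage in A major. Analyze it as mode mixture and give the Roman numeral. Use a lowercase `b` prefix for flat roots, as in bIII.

i7

A is scale degree 1 in A major. Diatonically A major has A (I) on that degree; A–C–E–G is instead the minor-seventh chord native to A minor, so it takes the label i7.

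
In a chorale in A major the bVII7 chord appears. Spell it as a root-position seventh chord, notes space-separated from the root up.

bVII7 is built on the lowered scale degree 7. In A major degree 7 is G#; lowered it becomes G. In A minor the chord on G is G–B–D–F.

G B D F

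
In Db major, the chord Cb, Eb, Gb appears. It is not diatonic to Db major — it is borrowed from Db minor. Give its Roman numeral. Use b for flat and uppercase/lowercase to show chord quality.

bVII

The root Cb is the lowered 7th scale degree — diatonically Db major has C there. Diatonically Db major has Cdim (vii°) on that degree; Cb–Eb–Gb is instead the major chord native to Db minor, so it takes the label bVII.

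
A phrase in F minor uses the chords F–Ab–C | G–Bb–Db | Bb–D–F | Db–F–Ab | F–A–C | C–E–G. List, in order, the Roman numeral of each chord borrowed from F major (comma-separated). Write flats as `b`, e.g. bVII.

IV, I

The diatonic triads in F minor (with V from harmonic minor) are Fm, Gdim, Ab, Bbm, C, Db, Eb. F–Ab–C = Fm, G–Bb–Db = Gdim, Db–F–Ab = Db and C–E–G = C are all diatonic. Bb–D–F doesn't fit — on degree 4 F minor would have Bbm (iv). Bb is the degree-4 chord of F major, so it is the borrowed IV. But F–A–C is foreign: the diatonic i on degree 1 is Fm, whereas F comes from F major. It is labeled I.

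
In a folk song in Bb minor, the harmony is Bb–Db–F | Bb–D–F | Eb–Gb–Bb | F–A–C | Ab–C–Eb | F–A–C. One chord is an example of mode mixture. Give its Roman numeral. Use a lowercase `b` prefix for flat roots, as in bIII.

I

In Bb minor (with V from harmonic minor) the diatonic chords are Bbm, Cdim, Db, Ebm, F, Gb, Ab. Bb–Db–F = Bbm, Eb–Gb–Bb = Ebm, F–A–C = F and Ab–C–Eb = Ab are all diatonic. Bb–D–F doesn't fit — on degree 1 Bb minor would have Bbm (i). Bb is the degree-1 chord of Bb major, so it is the borrowed I.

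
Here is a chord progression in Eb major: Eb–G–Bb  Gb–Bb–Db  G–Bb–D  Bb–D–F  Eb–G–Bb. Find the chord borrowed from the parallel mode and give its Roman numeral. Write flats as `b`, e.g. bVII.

bIII

In Eb major the diatonic chords are Eb, Fm, Gm, Ab, Bb, Cm, Ddim. Of the given chords, Eb–G–Bb = Eb, G–Bb–D = Gm and Bb–D–F = Bb are diatonic. But Gb–Bb–Db is foreign: the diatonic iii on degree 3 is Gm, whereas Gb comes from Eb minor. It is labeled bIII.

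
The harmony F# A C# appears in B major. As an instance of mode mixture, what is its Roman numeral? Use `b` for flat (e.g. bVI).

The root F# is the diatonic 5th degree of B major; the borrowing shows in the chord quality. F#–A–C# is a minor chord — the form found in B minor, not the diatonic V (F#). Borrowed into B major it is written v.

v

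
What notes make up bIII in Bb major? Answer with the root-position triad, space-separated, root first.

Db F Ab

The root of bIII is the lowered 3rd degree: D becomes Db. In Bb minor the chord on Db is Db–F–Ab.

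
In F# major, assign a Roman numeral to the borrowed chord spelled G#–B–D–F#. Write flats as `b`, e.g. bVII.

The root G# is the diatonic 2nd degree of F# major; the borrowing shows in the chord quality. Diatonically F# major has G#m (ii) on that degree; G#–B–D–F# is instead the half-diminished-seventh chord native to F# minor, so it takes the label iiø7.

iiø7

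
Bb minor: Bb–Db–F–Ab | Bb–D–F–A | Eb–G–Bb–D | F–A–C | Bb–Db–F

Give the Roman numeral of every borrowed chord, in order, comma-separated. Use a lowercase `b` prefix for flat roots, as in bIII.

Imaj7, IVmaj7

Bb minor has the diatonic set Bbm, Cdim, Db, Ebm, F, Gb, Ab (with V from harmonic minor). Of the given chords, Bb–Db–F–Ab = Bbm7, F–A–C = F and Bb–Db–F = Bbm are diatonic. But Bb–D–F–A is foreign: the diatonic i on degree 1 is Bbm, whereas Bbmaj7 comes from Bb major. It is labeled Imaj7. Eb–G–Bb–D is not: scale degree 4 in Bb minor carries Ebm (iv). In Bb major the chord on that degree is Ebmaj7, so here it functions as IVmaj7, borrowed from the parallel major.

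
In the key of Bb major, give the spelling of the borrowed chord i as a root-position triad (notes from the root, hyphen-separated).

Bb-Db-F

The root, Bb, is scale degree 1 — the same note in Bb major and Bb minor; only the chord quality changes. Stacking thirds in Bb minor on Bb gives Bb–Db–F.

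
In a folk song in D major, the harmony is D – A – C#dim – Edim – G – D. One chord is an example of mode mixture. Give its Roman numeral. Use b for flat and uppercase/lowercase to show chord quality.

ii°

D major has the diatonic set D, Em, F#m, G, A, Bm, C#dim. Of the given chords, D, A, C#dim and G are diatonic. Edim (E–G–Bb) doesn't fit — on degree 2 D major would have Em (ii). Edim is the degree-2 chord of D minor, so it is the borrowed ii°.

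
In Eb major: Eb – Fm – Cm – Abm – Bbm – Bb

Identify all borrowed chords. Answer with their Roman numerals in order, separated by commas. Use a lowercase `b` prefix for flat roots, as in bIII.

Eb major has the diatonic set Eb, Fm, Gm, Ab, Bb, Cm, Ddim. Eb, Fm, Cm and Bb all belong to that set. Abm (Ab–Cb–Eb) doesn't fit — on degree 4 Eb major would have Ab (IV). Abm is the degree-4 chord of Eb minor, so it is the borrowed iv. Bbm (Bb–Db–F) is not: scale degree 5 in Eb major carries Bb (V). In Eb minor the chord on that degree is Bbm, so here it functions as v, borrowed from the parallel minor.

iv, v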